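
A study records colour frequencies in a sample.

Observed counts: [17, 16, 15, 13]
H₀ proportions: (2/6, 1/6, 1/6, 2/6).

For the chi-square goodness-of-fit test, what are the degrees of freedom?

df = k − 1 = 4 − 1 = 3

degrees of freedom = 3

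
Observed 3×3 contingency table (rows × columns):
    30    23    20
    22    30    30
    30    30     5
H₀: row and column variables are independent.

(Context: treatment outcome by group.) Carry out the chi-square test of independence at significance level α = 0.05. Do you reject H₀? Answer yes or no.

Row totals [73, 82, 65], col totals [82, 83, 55], n=220
χ² = (30−27.21)²/27.21 + (23−27.54)²/27.54 + (20−18.25)²/18.25 + (22−30.56)²/30.56 + (30−30.94)²/30.94 + (30−20.50)²/20.50 + (30−24.23)²/24.23 + (30−24.52)²/24.52 + (5−16.25)²/16.25 = 18.4203
df = 4
p-value (upper-tail) = 0.00102
At α=0.05: p < α → reject H₀

reject H₀: yes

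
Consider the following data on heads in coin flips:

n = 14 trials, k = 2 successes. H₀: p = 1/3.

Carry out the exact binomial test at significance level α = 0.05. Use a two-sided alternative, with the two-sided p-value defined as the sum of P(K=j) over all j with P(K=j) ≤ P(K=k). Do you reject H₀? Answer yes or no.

reject H₀: no

Exact binomial: n=14, k=2, p₀=1/3=0.3333
P(X=j) = C(n,j)·p₀^j·(1−p₀)^(n−j); p = Σ P(X=j) over j with P(X=j) ≤ P(X=2)
p-value (two-sided) = 0.16295
At α=0.05: p ≥ α → fail to reject H₀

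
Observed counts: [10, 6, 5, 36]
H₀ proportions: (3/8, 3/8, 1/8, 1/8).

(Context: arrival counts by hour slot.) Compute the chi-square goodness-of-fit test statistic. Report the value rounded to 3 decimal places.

n = 57; E_i = n·p_i = [21.38, 21.38, 7.12, 7.12]
χ² = (10−21.38)²/21.38 + (6−21.38)²/21.38 + (5−7.12)²/7.12 + (36−7.12)²/7.12 = 134.7661
df = 3

test statistic = 134.766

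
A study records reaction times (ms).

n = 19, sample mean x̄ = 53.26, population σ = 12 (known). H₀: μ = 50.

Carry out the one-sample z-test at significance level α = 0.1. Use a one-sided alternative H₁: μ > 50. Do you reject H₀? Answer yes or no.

SE = σ/√n = 12/√19 = 2.7530
z = (x̄−μ₀)/SE = (53.26−50)/2.7530 = 1.1842
p-value (one-sided, H₁ greater) = 0.11817
At α=0.1: p ≥ α → fail to reject H₀

reject H₀: no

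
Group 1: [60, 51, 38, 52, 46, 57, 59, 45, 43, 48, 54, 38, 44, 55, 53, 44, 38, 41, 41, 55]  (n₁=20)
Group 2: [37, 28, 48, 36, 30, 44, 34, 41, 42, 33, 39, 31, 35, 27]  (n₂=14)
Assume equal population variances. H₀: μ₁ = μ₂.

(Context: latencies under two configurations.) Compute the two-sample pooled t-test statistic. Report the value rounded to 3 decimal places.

test statistic = 5.047

x̄₁=48.100, s₁=7.247, n₁=20
x̄₂=36.071, s₂=6.195, n₂=14
s_p² = [19·7.247² + 13·6.195²]/32 = 46.7728
SE = √(s_p²·(1/20+1/14)) = 2.3832
t = (48.100−36.071)/2.3832 = 5.0473
df = 32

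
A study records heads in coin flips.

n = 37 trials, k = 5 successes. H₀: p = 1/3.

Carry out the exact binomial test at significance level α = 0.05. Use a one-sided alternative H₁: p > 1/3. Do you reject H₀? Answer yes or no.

Exact binomial: n=37, k=5, p₀=1/3=0.3333
P(X≥5) from Σ C(n,i)·p₀^i·(1−p₀)^(n−i)
p-value (one-sided, H₁ greater) = 0.99839
At α=0.05: p ≥ α → fail to reject H₀

reject H₀: no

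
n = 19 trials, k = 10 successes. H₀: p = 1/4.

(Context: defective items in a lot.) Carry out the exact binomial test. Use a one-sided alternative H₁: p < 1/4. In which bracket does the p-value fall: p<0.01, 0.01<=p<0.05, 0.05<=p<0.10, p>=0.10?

p-value bracket: p>=0.10

Exact binomial: n=19, k=10, p₀=1/4=0.2500
P(X≤10) from Σ C(n,i)·p₀^i·(1−p₀)^(n−i)
p-value (one-sided, H₁ less) = 0.99771
→ bracket: p>=0.10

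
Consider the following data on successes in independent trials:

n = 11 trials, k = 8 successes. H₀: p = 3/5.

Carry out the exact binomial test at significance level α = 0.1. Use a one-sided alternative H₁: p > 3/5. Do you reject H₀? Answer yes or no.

reject H₀: no

Exact binomial: n=11, k=8, p₀=3/5=0.6000
P(X≥8) from Σ C(n,i)·p₀^i·(1−p₀)^(n−i)
p-value (one-sided, H₁ greater) = 0.29628
At α=0.1: p ≥ α → fail to reject H₀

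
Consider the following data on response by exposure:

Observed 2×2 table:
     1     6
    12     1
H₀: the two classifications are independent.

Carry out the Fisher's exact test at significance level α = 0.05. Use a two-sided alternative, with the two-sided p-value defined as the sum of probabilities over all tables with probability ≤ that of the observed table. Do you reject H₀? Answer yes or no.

reject H₀: yes

Margins: r₁=7, r₂=13, c₁=13, c₂=7, n=20
p_obs = C(7,1)·C(13,12)/C(20,13); sum pmf over tables with pmf ≤ p_obs
p-value (two-sided) = 0.00119
At α=0.05: p < α → reject H₀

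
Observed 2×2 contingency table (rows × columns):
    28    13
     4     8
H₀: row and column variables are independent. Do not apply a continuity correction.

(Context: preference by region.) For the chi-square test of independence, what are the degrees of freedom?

df = (r−1)(c−1) = (2−1)·(2−1) = 1

degrees of freedom = 1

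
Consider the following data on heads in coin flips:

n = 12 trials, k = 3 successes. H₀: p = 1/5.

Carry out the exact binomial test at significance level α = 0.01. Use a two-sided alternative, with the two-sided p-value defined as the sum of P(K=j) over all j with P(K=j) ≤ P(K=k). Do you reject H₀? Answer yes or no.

reject H₀: no

Exact binomial: n=12, k=3, p₀=1/5=0.2000
P(X=j) = C(n,j)·p₀^j·(1−p₀)^(n−j); p = Σ P(X=j) over j with P(X=j) ≤ P(X=3)
p-value (two-sided) = 0.71653
At α=0.01: p ≥ α → fail to reject H₀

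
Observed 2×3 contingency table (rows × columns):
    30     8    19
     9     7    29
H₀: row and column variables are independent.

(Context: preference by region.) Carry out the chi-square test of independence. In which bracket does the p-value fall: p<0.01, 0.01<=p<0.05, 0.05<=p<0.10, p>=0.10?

Row totals [57, 45], col totals [39, 15, 48], n=102
χ² = (30−21.79)²/21.79 + (8−8.38)²/8.38 + (19−26.82)²/26.82 + (9−17.21)²/17.21 + (7−6.62)²/6.62 + (29−21.18)²/21.18 = 12.2150
df = 2
p-value (upper-tail) = 0.00223
→ bracket: p<0.01

p-value bracket: p<0.01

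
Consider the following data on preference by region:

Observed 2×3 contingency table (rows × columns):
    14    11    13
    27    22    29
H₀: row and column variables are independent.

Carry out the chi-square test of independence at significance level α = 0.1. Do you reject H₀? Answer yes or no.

reject H₀: no

Row totals [38, 78], col totals [41, 33, 42], n=116
χ² = (14−13.43)²/13.43 + (11−10.81)²/10.81 + (13−13.76)²/13.76 + (27−27.57)²/27.57 + (22−22.19)²/22.19 + (29−28.24)²/28.24 = 0.1030
df = 2
p-value (upper-tail) = 0.94980
At α=0.1: p ≥ α → fail to reject H₀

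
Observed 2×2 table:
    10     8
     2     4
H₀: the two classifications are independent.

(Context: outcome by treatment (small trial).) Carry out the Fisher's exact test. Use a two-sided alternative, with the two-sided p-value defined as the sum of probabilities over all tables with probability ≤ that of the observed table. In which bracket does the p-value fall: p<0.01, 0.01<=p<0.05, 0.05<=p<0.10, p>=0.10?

p-value bracket: p>=0.10

Margins: r₁=18, r₂=6, c₁=12, c₂=12, n=24
p_obs = C(18,10)·C(6,2)/C(24,12); sum pmf over tables with pmf ≤ p_obs
p-value (two-sided) = 0.64041
→ bracket: p>=0.10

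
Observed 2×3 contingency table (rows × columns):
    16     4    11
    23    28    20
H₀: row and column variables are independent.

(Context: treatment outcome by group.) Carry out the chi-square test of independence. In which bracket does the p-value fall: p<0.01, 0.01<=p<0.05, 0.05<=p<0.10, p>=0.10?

p-value bracket: 0.01<=p<0.05

Row totals [31, 71], col totals [39, 32, 31], n=102
χ² = (16−11.85)²/11.85 + (4−9.73)²/9.73 + (11−9.42)²/9.42 + (23−27.15)²/27.15 + (28−22.27)²/22.27 + (20−21.58)²/21.58 = 7.3067
df = 2
p-value (upper-tail) = 0.02590
→ bracket: 0.01<=p<0.05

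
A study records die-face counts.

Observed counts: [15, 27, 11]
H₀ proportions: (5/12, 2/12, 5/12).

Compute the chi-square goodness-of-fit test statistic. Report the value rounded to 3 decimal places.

n = 53; E_i = n·p_i = [22.08, 8.83, 22.08]
χ² = (15−22.08)²/22.08 + (27−8.83)²/8.83 + (11−22.08)²/22.08 = 45.1962
df = 2

test statistic = 45.196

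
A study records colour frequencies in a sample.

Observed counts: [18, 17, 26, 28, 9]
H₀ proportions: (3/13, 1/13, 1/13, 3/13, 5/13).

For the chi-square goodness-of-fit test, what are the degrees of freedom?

degrees of freedom = 4

df = k − 1 = 5 − 1 = 4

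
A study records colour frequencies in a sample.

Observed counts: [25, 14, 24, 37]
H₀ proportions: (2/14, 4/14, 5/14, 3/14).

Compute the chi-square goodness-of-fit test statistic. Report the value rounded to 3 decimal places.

n = 100; E_i = n·p_i = [14.29, 28.57, 35.71, 21.43]
χ² = (25−14.29)²/14.29 + (14−28.57)²/28.57 + (24−35.71)²/35.71 + (37−21.43)²/21.43 = 30.6247
df = 3

test statistic = 30.625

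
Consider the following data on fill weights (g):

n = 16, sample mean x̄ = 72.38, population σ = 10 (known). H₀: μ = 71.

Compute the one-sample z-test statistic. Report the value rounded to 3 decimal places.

test statistic = 0.552

SE = σ/√n = 10/√16 = 2.5000
z = (x̄−μ₀)/SE = (72.38−71)/2.5000 = 0.5520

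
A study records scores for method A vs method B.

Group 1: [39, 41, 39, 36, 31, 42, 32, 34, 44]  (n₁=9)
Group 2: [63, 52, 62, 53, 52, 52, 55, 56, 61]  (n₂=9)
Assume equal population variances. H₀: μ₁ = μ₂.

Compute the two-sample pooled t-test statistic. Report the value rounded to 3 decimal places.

x̄₁=37.556, s₁=4.558, n₁=9
x̄₂=56.222, s₂=4.577, n₂=9
s_p² = [8·4.558² + 8·4.577²]/16 = 20.8611
SE = √(s_p²·(1/9+1/9)) = 2.1531
t = (37.556−56.222)/2.1531 = -8.6697
df = 16

test statistic = -8.670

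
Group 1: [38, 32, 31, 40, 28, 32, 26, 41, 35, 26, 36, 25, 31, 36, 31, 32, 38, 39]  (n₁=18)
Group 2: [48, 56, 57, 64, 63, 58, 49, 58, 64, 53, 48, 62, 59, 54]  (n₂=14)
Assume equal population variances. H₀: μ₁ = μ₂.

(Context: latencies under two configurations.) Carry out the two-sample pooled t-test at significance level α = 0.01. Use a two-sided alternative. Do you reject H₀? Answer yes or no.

reject H₀: yes

x̄₁=33.167, s₁=4.985, n₁=18
x̄₂=56.643, s₂=5.652, n₂=14
s_p² = [17·4.985² + 13·5.652²]/30 = 27.9238
SE = √(s_p²·(1/18+1/14)) = 1.8831
t = (33.167−56.643)/1.8831 = -12.4671
df = 30
p-value (two-sided) = 0.00000
At α=0.01: p < α → reject H₀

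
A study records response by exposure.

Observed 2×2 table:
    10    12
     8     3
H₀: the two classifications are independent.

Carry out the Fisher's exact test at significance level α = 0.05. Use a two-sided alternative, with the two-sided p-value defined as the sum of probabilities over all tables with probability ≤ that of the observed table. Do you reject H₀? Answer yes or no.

reject H₀: no

Margins: r₁=22, r₂=11, c₁=18, c₂=15, n=33
p_obs = C(22,10)·C(11,8)/C(33,18); sum pmf over tables with pmf ≤ p_obs
p-value (two-sided) = 0.26593
At α=0.05: p ≥ α → fail to reject H₀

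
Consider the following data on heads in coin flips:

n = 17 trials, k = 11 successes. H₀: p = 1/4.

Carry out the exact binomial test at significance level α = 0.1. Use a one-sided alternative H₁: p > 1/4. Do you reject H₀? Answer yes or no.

Exact binomial: n=17, k=11, p₀=1/4=0.2500
P(X≥11) from Σ C(n,i)·p₀^i·(1−p₀)^(n−i)
p-value (one-sided, H₁ greater) = 0.00063
At α=0.1: p < α → reject H₀

reject H₀: yes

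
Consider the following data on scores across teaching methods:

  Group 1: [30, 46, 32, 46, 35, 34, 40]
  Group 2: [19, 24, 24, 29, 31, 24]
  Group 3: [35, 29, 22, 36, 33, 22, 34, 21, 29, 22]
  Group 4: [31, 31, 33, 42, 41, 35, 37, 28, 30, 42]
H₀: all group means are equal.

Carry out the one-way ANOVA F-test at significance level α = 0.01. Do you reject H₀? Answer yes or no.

reject H₀: yes

Group means [37.57, 25.17, 28.30, 35.00], grand mean 31.727
SSB = Σnᵢ(x̄ᵢ−x̄)² = 721.898; SSW = ΣΣ(x−x̄ᵢ)² = 926.648
MSB = 721.898/3 = 240.6326; MSW = 926.648/29 = 31.9534
F = MSB/MSW = 7.5307
df = (3, 29)
p-value (upper-tail) = 0.00071
At α=0.01: p < α → reject H₀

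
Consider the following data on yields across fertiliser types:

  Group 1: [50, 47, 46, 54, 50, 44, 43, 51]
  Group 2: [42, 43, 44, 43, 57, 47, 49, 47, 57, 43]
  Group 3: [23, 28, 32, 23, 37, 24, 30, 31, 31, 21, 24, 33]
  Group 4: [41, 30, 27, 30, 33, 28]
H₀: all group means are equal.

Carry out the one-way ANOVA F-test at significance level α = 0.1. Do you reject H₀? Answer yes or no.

reject H₀: yes

Group means [48.12, 47.20, 28.08, 31.50], grand mean 38.417
SSB = Σnᵢ(x̄ᵢ−x̄)² = 3093.858; SSW = ΣΣ(x−x̄ᵢ)² = 788.892
MSB = 3093.858/3 = 1031.2861; MSW = 788.892/32 = 24.6529
F = MSB/MSW = 41.8323
df = (3, 32)
p-value (upper-tail) = 0.00000
At α=0.1: p < α → reject H₀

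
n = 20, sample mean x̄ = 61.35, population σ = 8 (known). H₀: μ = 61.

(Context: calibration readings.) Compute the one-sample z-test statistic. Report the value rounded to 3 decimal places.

test statistic = 0.196

SE = σ/√n = 8/√20 = 1.7889
z = (x̄−μ₀)/SE = (61.35−61)/1.7889 = 0.1957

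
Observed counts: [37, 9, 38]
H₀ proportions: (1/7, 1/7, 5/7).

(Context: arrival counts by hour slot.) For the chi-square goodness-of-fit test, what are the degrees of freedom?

degrees of freedom = 2

df = k − 1 = 3 − 1 = 2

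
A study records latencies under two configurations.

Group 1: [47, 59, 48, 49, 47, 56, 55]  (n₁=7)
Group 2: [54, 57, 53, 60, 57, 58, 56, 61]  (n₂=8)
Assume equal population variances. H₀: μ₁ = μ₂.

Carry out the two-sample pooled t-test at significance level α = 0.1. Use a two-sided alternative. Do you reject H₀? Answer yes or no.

reject H₀: yes

x̄₁=51.571, s₁=4.962, n₁=7
x̄₂=57.000, s₂=2.726, n₂=8
s_p² = [6·4.962² + 7·2.726²]/13 = 15.3626
SE = √(s_p²·(1/7+1/8)) = 2.0285
t = (51.571−57.000)/2.0285 = -2.6761
df = 13
p-value (two-sided) = 0.01904
At α=0.1: p < α → reject H₀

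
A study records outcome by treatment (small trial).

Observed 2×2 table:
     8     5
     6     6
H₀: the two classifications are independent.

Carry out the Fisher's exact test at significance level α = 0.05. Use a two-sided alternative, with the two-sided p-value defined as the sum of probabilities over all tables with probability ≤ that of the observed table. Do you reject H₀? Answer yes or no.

reject H₀: no

Margins: r₁=13, r₂=12, c₁=14, c₂=11, n=25
p_obs = C(13,8)·C(12,6)/C(25,14); sum pmf over tables with pmf ≤ p_obs
p-value (two-sided) = 0.69510
At α=0.05: p ≥ α → fail to reject H₀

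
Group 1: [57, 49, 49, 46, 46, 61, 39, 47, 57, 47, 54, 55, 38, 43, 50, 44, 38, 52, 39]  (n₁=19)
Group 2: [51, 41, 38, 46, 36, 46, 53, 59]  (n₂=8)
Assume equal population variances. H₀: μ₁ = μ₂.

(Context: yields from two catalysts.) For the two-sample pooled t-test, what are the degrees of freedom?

df = n₁ + n₂ − 2 = 19 + 8 − 2 = 25

degrees of freedom = 25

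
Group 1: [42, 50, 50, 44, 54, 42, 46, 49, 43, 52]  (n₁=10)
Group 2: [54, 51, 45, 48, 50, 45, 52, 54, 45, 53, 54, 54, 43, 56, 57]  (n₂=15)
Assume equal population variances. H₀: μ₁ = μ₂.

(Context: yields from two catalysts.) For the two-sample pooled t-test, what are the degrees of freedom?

df = n₁ + n₂ − 2 = 10 + 15 − 2 = 23

degrees of freedom = 23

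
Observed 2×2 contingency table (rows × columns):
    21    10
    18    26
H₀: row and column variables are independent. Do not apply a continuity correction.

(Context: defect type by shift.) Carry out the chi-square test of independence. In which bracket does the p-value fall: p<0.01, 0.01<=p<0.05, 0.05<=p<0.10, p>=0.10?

p-value bracket: 0.01<=p<0.05

Row totals [31, 44], col totals [39, 36], n=75
χ² = (21−16.12)²/16.12 + (10−14.88)²/14.88 + (18−22.88)²/22.88 + (26−21.12)²/21.12 = 5.2462
df = 1
p-value (upper-tail) = 0.02200
→ bracket: 0.01<=p<0.05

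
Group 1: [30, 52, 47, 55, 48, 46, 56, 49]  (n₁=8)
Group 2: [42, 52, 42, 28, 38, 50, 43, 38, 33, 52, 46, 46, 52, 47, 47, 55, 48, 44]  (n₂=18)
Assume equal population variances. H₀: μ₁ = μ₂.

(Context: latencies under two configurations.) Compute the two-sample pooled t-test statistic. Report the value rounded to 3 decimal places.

x̄₁=47.875, s₁=8.097, n₁=8
x̄₂=44.611, s₂=7.039, n₂=18
s_p² = [7·8.097² + 17·7.039²]/24 = 54.2147
SE = √(s_p²·(1/8+1/18)) = 3.1287
t = (47.875−44.611)/3.1287 = 1.0432
df = 24

test statistic = 1.043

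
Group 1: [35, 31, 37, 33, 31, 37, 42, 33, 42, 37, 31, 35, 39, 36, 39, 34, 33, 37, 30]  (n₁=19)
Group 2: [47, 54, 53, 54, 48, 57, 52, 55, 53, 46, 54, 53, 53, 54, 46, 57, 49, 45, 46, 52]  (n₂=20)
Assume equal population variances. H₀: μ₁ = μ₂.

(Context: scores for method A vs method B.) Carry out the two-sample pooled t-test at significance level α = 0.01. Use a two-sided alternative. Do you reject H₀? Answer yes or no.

reject H₀: yes

x̄₁=35.368, s₁=3.578, n₁=19
x̄₂=51.400, s₂=3.831, n₂=20
s_p² = [18·3.578² + 19·3.831²]/37 = 13.7627
SE = √(s_p²·(1/19+1/20)) = 1.1885
t = (35.368−51.400)/1.1885 = -13.4891
df = 37
p-value (two-sided) = 0.00000
At α=0.01: p < α → reject H₀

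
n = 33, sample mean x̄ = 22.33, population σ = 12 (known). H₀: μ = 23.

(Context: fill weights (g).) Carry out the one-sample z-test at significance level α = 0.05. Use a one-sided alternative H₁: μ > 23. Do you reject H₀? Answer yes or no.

reject H₀: no

SE = σ/√n = 12/√33 = 2.0889
z = (x̄−μ₀)/SE = (22.33−23)/2.0889 = -0.3207
p-value (one-sided, H₁ greater) = 0.62580
At α=0.05: p ≥ α → fail to reject H₀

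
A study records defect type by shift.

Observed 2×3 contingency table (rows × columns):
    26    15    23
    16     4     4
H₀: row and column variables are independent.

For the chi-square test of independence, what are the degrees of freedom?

degrees of freedom = 2

df = (r−1)(c−1) = (2−1)·(3−1) = 2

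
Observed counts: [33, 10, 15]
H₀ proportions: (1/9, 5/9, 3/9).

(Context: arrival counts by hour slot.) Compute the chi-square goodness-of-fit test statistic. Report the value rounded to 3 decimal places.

test statistic = 125.724

n = 58; E_i = n·p_i = [6.44, 32.22, 19.33]
χ² = (33−6.44)²/6.44 + (10−32.22)²/32.22 + (15−19.33)²/19.33 = 125.7241
df = 2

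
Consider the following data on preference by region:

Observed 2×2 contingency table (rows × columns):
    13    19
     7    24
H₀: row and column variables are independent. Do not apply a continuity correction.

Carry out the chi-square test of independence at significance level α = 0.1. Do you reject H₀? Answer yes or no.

Row totals [32, 31], col totals [20, 43], n=63
χ² = (13−10.16)²/10.16 + (19−21.84)²/21.84 + (7−9.84)²/9.84 + (24−21.16)²/21.16 = 2.3661
df = 1
p-value (upper-tail) = 0.12400
At α=0.1: p ≥ α → fail to reject H₀

reject H₀: no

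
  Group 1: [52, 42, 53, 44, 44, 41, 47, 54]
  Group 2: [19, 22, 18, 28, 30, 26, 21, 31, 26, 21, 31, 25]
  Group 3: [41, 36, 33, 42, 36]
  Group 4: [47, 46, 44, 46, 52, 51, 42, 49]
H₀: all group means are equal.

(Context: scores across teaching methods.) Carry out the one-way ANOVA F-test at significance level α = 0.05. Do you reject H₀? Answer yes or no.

Group means [47.12, 24.83, 37.60, 47.12], grand mean 37.576
SSB = Σnᵢ(x̄ᵢ−x̄)² = 3407.444; SSW = ΣΣ(x−x̄ᵢ)² = 560.617
MSB = 3407.444/3 = 1135.8146; MSW = 560.617/29 = 19.3316
F = MSB/MSW = 58.7543
df = (3, 29)
p-value (upper-tail) = 0.00000
At α=0.05: p < α → reject H₀

reject H₀: yes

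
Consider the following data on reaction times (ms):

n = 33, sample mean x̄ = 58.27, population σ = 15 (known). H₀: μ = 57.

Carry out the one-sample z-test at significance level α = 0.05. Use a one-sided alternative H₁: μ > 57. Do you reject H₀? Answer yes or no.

reject H₀: no

SE = σ/√n = 15/√33 = 2.6112
z = (x̄−μ₀)/SE = (58.27−57)/2.6112 = 0.4864
p-value (one-sided, H₁ greater) = 0.31335
At α=0.05: p ≥ α → fail to reject H₀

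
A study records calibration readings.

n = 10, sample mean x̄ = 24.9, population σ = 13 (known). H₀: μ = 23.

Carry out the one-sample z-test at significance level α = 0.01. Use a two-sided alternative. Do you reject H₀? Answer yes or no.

reject H₀: no

SE = σ/√n = 13/√10 = 4.1110
z = (x̄−μ₀)/SE = (24.9−23)/4.1110 = 0.4622
p-value (two-sided) = 0.64395
At α=0.01: p ≥ α → fail to reject H₀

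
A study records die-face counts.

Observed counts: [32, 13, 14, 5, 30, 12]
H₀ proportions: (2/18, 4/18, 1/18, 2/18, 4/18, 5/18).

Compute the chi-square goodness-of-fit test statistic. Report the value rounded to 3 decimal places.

test statistic = 66.622

n = 106; E_i = n·p_i = [11.78, 23.56, 5.89, 11.78, 23.56, 29.44]
χ² = (32−11.78)²/11.78 + (13−23.56)²/23.56 + (14−5.89)²/5.89 + (5−11.78)²/11.78 + (30−23.56)²/23.56 + (12−29.44)²/29.44 = 66.6217
df = 5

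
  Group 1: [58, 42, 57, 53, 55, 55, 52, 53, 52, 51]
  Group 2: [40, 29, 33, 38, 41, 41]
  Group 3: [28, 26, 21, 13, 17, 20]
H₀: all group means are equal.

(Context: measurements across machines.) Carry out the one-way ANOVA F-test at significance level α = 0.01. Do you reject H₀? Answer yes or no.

Group means [52.80, 37.00, 20.83], grand mean 39.773
SSB = Σnᵢ(x̄ᵢ−x̄)² = 3895.430; SSW = ΣΣ(x−x̄ᵢ)² = 452.433
MSB = 3895.430/2 = 1947.7152; MSW = 452.433/19 = 23.8123
F = MSB/MSW = 81.7946
df = (2, 19)
p-value (upper-tail) = 0.00000
At α=0.01: p < α → reject H₀

reject H₀: yes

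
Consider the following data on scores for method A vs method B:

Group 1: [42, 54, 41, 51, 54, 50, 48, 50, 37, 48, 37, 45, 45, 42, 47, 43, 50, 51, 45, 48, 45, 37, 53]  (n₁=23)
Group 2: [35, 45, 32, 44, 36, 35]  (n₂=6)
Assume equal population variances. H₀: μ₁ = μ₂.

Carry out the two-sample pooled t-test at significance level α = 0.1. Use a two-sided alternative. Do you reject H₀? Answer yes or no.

reject H₀: yes

x̄₁=46.217, s₁=5.222, n₁=23
x̄₂=37.833, s₂=5.345, n₂=6
s_p² = [22·5.222² + 5·5.345²]/27 = 27.5091
SE = √(s_p²·(1/23+1/6)) = 2.4044
t = (46.217−37.833)/2.4044 = 3.4870
df = 27
p-value (two-sided) = 0.00169
At α=0.1: p < α → reject H₀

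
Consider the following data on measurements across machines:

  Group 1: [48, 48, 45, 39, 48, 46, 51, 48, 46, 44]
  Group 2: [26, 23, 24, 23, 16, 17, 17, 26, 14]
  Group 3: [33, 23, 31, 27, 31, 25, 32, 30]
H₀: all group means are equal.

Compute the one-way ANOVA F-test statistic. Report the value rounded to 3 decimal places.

test statistic = 109.931

Group means [46.30, 20.67, 29.00], grand mean 32.630
SSB = Σnᵢ(x̄ᵢ−x̄)² = 3262.196; SSW = ΣΣ(x−x̄ᵢ)² = 356.100
MSB = 3262.196/2 = 1631.0981; MSW = 356.100/24 = 14.8375
F = MSB/MSW = 109.9308
df = (2, 24)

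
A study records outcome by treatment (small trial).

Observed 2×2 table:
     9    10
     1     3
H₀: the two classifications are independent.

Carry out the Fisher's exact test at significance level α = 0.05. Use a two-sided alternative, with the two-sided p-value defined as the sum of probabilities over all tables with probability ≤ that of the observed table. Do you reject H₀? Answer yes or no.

reject H₀: no

Margins: r₁=19, r₂=4, c₁=10, c₂=13, n=23
p_obs = C(19,9)·C(4,1)/C(23,10); sum pmf over tables with pmf ≤ p_obs
p-value (two-sided) = 0.60361
At α=0.05: p ≥ α → fail to reject H₀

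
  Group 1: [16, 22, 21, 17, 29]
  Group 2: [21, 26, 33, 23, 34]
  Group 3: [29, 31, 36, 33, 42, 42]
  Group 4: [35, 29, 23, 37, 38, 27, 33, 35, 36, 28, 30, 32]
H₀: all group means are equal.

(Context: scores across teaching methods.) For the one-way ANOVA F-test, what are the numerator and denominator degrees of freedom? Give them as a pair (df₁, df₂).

k = 4 groups, N = 28 total
df = (k−1, N−k) = (4−1, 28−4) = (3, 24)

degrees of freedom = [3, 24]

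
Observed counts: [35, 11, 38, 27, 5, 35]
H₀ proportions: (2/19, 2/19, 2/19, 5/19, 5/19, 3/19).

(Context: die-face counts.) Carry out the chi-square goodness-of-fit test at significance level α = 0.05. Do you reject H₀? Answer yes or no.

n = 151; E_i = n·p_i = [15.89, 15.89, 15.89, 39.74, 39.74, 23.84]
χ² = (35−15.89)²/15.89 + (11−15.89)²/15.89 + (38−15.89)²/15.89 + (27−39.74)²/39.74 + (5−39.74)²/39.74 + (35−23.84)²/23.84 = 94.8843
df = 5
p-value (upper-tail) = 0.00000
At α=0.05: p < α → reject H₀

reject H₀: yes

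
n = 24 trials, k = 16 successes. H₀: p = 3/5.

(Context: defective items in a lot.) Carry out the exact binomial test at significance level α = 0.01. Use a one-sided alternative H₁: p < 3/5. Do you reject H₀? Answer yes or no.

reject H₀: no

Exact binomial: n=24, k=16, p₀=3/5=0.6000
P(X≤16) from Σ C(n,i)·p₀^i·(1−p₀)^(n−i)
p-value (one-sided, H₁ less) = 0.80805
At α=0.01: p ≥ α → fail to reject H₀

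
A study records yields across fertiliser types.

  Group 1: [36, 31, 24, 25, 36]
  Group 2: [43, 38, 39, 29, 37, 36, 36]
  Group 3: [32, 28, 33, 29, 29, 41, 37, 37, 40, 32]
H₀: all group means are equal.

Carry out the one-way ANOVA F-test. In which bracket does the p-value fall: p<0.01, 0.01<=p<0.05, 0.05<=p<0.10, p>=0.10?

Group means [30.40, 36.86, 33.80], grand mean 34.000
SSB = Σnᵢ(x̄ᵢ−x̄)² = 122.343; SSW = ΣΣ(x−x̄ᵢ)² = 437.657
MSB = 122.343/2 = 61.1714; MSW = 437.657/19 = 23.0346
F = MSB/MSW = 2.6556
df = (2, 19)
p-value (upper-tail) = 0.09616
→ bracket: 0.05<=p<0.10

p-value bracket: 0.05<=p<0.10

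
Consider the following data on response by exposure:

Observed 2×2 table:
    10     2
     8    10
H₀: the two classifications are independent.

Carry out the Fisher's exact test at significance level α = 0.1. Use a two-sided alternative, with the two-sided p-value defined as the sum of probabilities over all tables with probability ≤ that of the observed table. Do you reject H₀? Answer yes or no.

Margins: r₁=12, r₂=18, c₁=18, c₂=12, n=30
p_obs = C(12,10)·C(18,8)/C(30,18); sum pmf over tables with pmf ≤ p_obs
p-value (two-sided) = 0.05773
At α=0.1: p < α → reject H₀

reject H₀: yes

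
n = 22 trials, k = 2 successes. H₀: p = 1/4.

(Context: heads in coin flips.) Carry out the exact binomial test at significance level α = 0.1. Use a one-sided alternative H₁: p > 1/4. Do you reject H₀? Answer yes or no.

Exact binomial: n=22, k=2, p₀=1/4=0.2500
P(X≥2) from Σ C(n,i)·p₀^i·(1−p₀)^(n−i)
p-value (one-sided, H₁ greater) = 0.98513
At α=0.1: p ≥ α → fail to reject H₀

reject H₀: no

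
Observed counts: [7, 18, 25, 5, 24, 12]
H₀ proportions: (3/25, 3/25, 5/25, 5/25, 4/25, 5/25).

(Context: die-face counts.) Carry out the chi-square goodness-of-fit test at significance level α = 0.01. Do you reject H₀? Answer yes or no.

reject H₀: yes

n = 91; E_i = n·p_i = [10.92, 10.92, 18.20, 18.20, 14.56, 18.20]
χ² = (7−10.92)²/10.92 + (18−10.92)²/10.92 + (25−18.20)²/18.20 + (5−18.20)²/18.20 + (24−14.56)²/14.56 + (12−18.20)²/18.20 = 26.3443
df = 5
p-value (upper-tail) = 0.00008
At α=0.01: p < α → reject H₀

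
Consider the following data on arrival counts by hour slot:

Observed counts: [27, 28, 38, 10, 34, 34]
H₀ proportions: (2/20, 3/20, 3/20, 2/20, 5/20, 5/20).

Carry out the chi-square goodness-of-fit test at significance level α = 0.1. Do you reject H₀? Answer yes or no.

reject H₀: yes

n = 171; E_i = n·p_i = [17.10, 25.65, 25.65, 17.10, 42.75, 42.75]
χ² = (27−17.10)²/17.10 + (28−25.65)²/25.65 + (38−25.65)²/25.65 + (10−17.10)²/17.10 + (34−42.75)²/42.75 + (34−42.75)²/42.75 = 18.4230
df = 5
p-value (upper-tail) = 0.00246
At α=0.1: p < α → reject H₀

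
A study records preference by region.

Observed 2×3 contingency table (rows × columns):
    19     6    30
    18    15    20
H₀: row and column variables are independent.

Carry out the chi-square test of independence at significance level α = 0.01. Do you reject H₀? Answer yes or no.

reject H₀: no

Row totals [55, 53], col totals [37, 21, 50], n=108
χ² = (19−18.84)²/18.84 + (6−10.69)²/10.69 + (30−25.46)²/25.46 + (18−18.16)²/18.16 + (15−10.31)²/10.31 + (20−24.54)²/24.54 = 5.8491
df = 2
p-value (upper-tail) = 0.05369
At α=0.01: p ≥ α → fail to reject H₀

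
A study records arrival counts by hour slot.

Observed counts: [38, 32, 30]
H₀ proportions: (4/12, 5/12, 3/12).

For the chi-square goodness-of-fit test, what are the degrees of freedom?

degrees of freedom = 2

df = k − 1 = 3 − 1 = 2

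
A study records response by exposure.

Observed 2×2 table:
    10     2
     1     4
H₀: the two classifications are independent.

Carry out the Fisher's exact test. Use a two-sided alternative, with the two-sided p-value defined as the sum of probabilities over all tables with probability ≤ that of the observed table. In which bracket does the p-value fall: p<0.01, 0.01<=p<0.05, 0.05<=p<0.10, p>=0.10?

Margins: r₁=12, r₂=5, c₁=11, c₂=6, n=17
p_obs = C(12,10)·C(5,1)/C(17,11); sum pmf over tables with pmf ≤ p_obs
p-value (two-sided) = 0.02763
→ bracket: 0.01<=p<0.05

p-value bracket: 0.01<=p<0.05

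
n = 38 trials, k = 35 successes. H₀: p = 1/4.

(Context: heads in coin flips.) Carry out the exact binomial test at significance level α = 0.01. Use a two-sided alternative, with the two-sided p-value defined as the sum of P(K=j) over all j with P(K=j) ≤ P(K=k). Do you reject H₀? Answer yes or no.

reject H₀: yes

Exact binomial: n=38, k=35, p₀=1/4=0.2500
P(X=j) = C(n,j)·p₀^j·(1−p₀)^(n−j); p = Σ P(X=j) over j with P(X=j) ≤ P(X=35)
p-value (two-sided) = 0.00000
At α=0.01: p < α → reject H₀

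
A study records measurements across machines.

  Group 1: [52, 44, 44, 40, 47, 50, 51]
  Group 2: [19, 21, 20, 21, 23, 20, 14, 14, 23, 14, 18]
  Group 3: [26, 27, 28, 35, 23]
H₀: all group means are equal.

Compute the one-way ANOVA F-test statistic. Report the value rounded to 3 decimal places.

test statistic = 107.809

Group means [46.86, 18.82, 27.80], grand mean 29.304
SSB = Σnᵢ(x̄ᵢ−x̄)² = 3377.576; SSW = ΣΣ(x−x̄ᵢ)² = 313.294
MSB = 3377.576/2 = 1688.7880; MSW = 313.294/20 = 15.6647
F = MSB/MSW = 107.8087
df = (2, 20)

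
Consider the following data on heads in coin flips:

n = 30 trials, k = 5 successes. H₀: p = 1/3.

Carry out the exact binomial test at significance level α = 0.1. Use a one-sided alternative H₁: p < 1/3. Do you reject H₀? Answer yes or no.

reject H₀: yes

Exact binomial: n=30, k=5, p₀=1/3=0.3333
P(X≤5) from Σ C(n,i)·p₀^i·(1−p₀)^(n−i)
p-value (one-sided, H₁ less) = 0.03545
At α=0.1: p < α → reject H₀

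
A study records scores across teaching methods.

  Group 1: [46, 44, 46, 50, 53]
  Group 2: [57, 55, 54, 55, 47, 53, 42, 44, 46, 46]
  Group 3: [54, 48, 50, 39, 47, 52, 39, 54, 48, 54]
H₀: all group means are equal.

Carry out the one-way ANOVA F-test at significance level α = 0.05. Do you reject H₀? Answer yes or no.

reject H₀: no

Group means [47.80, 49.90, 48.50], grand mean 48.920
SSB = Σnᵢ(x̄ᵢ−x̄)² = 17.640; SSW = ΣΣ(x−x̄ᵢ)² = 606.200
MSB = 17.640/2 = 8.8200; MSW = 606.200/22 = 27.5545
F = MSB/MSW = 0.3201
df = (2, 22)
p-value (upper-tail) = 0.72941
At α=0.05: p ≥ α → fail to reject H₀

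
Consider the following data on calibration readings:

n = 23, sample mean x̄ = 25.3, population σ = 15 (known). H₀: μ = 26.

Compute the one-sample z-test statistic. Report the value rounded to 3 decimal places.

SE = σ/√n = 15/√23 = 3.1277
z = (x̄−μ₀)/SE = (25.3−26)/3.1277 = -0.2238

test statistic = -0.224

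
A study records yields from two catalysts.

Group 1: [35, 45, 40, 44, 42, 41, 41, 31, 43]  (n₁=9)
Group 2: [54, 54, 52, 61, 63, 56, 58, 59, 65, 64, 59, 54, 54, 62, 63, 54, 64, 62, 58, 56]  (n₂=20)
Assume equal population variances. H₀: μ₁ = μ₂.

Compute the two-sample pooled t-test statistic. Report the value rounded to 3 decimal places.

test statistic = -10.722

x̄₁=40.222, s₁=4.494, n₁=9
x̄₂=58.600, s₂=4.173, n₂=20
s_p² = [8·4.494² + 19·4.173²]/27 = 18.2354
SE = √(s_p²·(1/9+1/20)) = 1.7140
t = (40.222−58.600)/1.7140 = -10.7219
df = 27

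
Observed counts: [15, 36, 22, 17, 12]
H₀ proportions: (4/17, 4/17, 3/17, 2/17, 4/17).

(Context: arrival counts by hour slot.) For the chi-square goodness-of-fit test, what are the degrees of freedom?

df = k − 1 = 5 − 1 = 4

degrees of freedom = 4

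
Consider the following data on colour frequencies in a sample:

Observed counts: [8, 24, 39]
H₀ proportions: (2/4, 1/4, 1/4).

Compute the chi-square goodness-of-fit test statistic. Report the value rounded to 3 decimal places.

test statistic = 48.944

n = 71; E_i = n·p_i = [35.50, 17.75, 17.75]
χ² = (8−35.50)²/35.50 + (24−17.75)²/17.75 + (39−17.75)²/17.75 = 48.9437
df = 2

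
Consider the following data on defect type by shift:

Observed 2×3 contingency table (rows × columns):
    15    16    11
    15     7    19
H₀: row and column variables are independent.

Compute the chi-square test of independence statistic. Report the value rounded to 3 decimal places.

test statistic = 5.644

Row totals [42, 41], col totals [30, 23, 30], n=83
χ² = (15−15.18)²/15.18 + (16−11.64)²/11.64 + (11−15.18)²/15.18 + (15−14.82)²/14.82 + (7−11.36)²/11.36 + (19−14.82)²/14.82 = 5.6438
df = 2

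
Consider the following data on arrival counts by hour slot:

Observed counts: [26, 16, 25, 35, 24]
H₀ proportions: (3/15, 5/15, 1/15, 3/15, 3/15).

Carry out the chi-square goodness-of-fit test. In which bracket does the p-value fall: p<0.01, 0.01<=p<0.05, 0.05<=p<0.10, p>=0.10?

n = 126; E_i = n·p_i = [25.20, 42.00, 8.40, 25.20, 25.20]
χ² = (26−25.20)²/25.20 + (16−42.00)²/42.00 + (25−8.40)²/8.40 + (35−25.20)²/25.20 + (24−25.20)²/25.20 = 52.7937
df = 4
p-value (upper-tail) = 0.00000
→ bracket: p<0.01

p-value bracket: p<0.01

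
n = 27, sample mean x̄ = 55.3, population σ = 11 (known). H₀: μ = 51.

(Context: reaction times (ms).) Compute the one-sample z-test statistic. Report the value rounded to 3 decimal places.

test statistic = 2.031

SE = σ/√n = 11/√27 = 2.1170
z = (x̄−μ₀)/SE = (55.3−51)/2.1170 = 2.0312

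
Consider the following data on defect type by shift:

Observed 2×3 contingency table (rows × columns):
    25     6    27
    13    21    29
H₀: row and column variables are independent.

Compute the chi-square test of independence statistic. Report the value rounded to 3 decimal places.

test statistic = 12.008

Row totals [58, 63], col totals [38, 27, 56], n=121
χ² = (25−18.21)²/18.21 + (6−12.94)²/12.94 + (27−26.84)²/26.84 + (13−19.79)²/19.79 + (21−14.06)²/14.06 + (29−29.16)²/29.16 = 12.0081
df = 2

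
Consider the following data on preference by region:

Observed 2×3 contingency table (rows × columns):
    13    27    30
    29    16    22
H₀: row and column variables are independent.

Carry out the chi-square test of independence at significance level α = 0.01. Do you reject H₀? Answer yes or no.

reject H₀: yes

Row totals [70, 67], col totals [42, 43, 52], n=137
χ² = (13−21.46)²/21.46 + (27−21.97)²/21.97 + (30−26.57)²/26.57 + (29−20.54)²/20.54 + (16−21.03)²/21.03 + (22−25.43)²/25.43 = 10.0791
df = 2
p-value (upper-tail) = 0.00648
At α=0.01: p < α → reject H₀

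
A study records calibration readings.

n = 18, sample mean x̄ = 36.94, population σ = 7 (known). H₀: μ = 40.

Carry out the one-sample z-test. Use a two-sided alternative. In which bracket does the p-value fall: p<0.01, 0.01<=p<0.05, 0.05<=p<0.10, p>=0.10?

p-value bracket: 0.05<=p<0.10

SE = σ/√n = 7/√18 = 1.6499
z = (x̄−μ₀)/SE = (36.94−40)/1.6499 = -1.8546
p-value (two-sided) = 0.06365
→ bracket: 0.05<=p<0.10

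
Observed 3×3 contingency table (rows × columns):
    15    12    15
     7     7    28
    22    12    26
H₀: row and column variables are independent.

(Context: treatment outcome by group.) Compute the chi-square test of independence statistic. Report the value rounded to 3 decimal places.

Row totals [42, 42, 60], col totals [44, 31, 69], n=144
χ² = (15−12.83)²/12.83 + (12−9.04)²/9.04 + (15−20.12)²/20.12 + (7−12.83)²/12.83 + (7−9.04)²/9.04 + (28−20.12)²/20.12 + (22−18.33)²/18.33 + (12−12.92)²/12.92 + (26−28.75)²/28.75 = 9.8943
df = 4

test statistic = 9.894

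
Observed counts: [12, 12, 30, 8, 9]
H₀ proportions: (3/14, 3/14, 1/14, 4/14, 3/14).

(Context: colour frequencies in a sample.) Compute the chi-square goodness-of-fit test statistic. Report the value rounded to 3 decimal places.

n = 71; E_i = n·p_i = [15.21, 15.21, 5.07, 20.29, 15.21]
χ² = (12−15.21)²/15.21 + (12−15.21)²/15.21 + (30−5.07)²/5.07 + (8−20.29)²/20.29 + (9−15.21)²/15.21 = 133.8732
df = 4

test statistic = 133.873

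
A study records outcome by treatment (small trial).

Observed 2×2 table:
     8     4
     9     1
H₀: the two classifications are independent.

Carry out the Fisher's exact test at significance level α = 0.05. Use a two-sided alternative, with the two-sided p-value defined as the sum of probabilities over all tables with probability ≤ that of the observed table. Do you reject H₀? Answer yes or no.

reject H₀: no

Margins: r₁=12, r₂=10, c₁=17, c₂=5, n=22
p_obs = C(12,8)·C(10,9)/C(22,17); sum pmf over tables with pmf ≤ p_obs
p-value (two-sided) = 0.32331
At α=0.05: p ≥ α → fail to reject H₀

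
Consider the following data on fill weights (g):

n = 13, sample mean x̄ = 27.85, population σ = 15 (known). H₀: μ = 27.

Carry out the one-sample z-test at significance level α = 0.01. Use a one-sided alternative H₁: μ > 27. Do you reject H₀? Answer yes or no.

SE = σ/√n = 15/√13 = 4.1603
z = (x̄−μ₀)/SE = (27.85−27)/4.1603 = 0.2043
p-value (one-sided, H₁ greater) = 0.41905
At α=0.01: p ≥ α → fail to reject H₀

reject H₀: no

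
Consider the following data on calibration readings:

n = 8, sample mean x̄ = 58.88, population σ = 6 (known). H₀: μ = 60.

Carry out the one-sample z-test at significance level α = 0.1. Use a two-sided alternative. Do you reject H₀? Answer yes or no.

SE = σ/√n = 6/√8 = 2.1213
z = (x̄−μ₀)/SE = (58.88−60)/2.1213 = -0.5280
p-value (two-sided) = 0.59752
At α=0.1: p ≥ α → fail to reject H₀

reject H₀: no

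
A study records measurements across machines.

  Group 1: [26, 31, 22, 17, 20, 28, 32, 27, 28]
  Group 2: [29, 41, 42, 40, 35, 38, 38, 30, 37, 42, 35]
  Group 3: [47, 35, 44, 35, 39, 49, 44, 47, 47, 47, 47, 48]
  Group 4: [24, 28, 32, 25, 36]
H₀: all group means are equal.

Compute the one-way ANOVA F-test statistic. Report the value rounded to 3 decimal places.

Group means [25.67, 37.00, 44.08, 29.00], grand mean 35.459
SSB = Σnᵢ(x̄ᵢ−x̄)² = 1990.273; SSW = ΣΣ(x−x̄ᵢ)² = 772.917
MSB = 1990.273/3 = 663.4242; MSW = 772.917/33 = 23.4217
F = MSB/MSW = 28.3252
df = (3, 33)

test statistic = 28.325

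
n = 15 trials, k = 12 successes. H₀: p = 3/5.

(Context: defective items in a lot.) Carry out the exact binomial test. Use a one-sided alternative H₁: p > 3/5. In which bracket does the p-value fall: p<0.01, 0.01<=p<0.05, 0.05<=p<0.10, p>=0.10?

Exact binomial: n=15, k=12, p₀=3/5=0.6000
P(X≥12) from Σ C(n,i)·p₀^i·(1−p₀)^(n−i)
p-value (one-sided, H₁ greater) = 0.09050
→ bracket: 0.05<=p<0.10

p-value bracket: 0.05<=p<0.10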